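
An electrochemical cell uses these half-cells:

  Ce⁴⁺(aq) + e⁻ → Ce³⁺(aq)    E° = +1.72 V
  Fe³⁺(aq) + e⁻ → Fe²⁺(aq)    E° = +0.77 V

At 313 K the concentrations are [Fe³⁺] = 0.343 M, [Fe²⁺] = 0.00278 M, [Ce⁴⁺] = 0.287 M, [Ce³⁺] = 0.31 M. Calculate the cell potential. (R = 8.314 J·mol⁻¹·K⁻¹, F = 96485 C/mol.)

The Ce⁴⁺/Ce³⁺ couple has the higher reduction potential and acts as the cathode, so E°_cell = +1.72 − (+0.77) = 0.95 V.
Balancing electrons gives n = 1; the reaction quotient is Q = [Fe³⁺]·[Ce³⁺]/([Fe²⁺]·[Ce⁴⁺]) = 133.
E = E° − (RT/nF) ln Q = 0.95 − (8.314×313)/(1×96485) × (4.892) = 0.950 − 0.132 = 0.818 V.

0.818 V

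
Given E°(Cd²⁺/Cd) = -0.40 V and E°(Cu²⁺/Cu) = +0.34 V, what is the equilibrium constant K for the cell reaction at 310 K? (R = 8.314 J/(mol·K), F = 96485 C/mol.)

1.2 × 10^24

E°_cell = +0.34 − (-0.40) = 0.74 V, with n = 2 electrons transferred.
At equilibrium E = 0, so the Nernst equation gives ln K = nFE°/RT = (2)(96485)(0.74)/((8.314)(310)) = 55.41.
K = e^55.41 = 1.2 × 10^24.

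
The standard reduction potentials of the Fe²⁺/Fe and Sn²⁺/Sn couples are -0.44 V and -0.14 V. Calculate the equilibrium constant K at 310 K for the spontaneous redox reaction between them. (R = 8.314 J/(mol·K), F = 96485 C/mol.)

5.7 × 10^9

E°_cell = -0.14 − (-0.44) = 0.30 V, with n = 2 electrons transferred.
At equilibrium E = 0, so the Nernst equation gives ln K = nFE°/RT = (2)(96485)(0.30)/((8.314)(310)) = 22.46.
K = e^22.46 = 5.7 × 10^9.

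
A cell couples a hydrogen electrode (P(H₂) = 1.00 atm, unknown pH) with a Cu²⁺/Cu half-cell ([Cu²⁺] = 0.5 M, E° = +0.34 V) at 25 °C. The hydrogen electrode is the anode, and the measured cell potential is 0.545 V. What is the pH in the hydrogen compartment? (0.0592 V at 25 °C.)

E°_cell = 0.34 V and n = 2.
log Q = n(E° − E)/0.0592 = 2×(0.34 − 0.545)/0.0592 = -6.926.
With Q = [H⁺]^2 / ([Cu²⁺]·P(H₂)), solving for [H⁺] gives log[H⁺] = -3.613, so pH = 3.61.

pH = 3.61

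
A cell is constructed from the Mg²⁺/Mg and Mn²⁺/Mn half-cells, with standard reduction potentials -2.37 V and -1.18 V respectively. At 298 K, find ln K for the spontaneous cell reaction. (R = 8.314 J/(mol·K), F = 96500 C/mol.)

E°_cell = -1.18 − (-2.37) = 1.19 V, with n = 2 electrons transferred.
At equilibrium E = 0, so the Nernst equation gives ln K = nFE°/RT = (2)(96500)(1.19)/((8.314)(298)) = 92.70.

ln K = 92.7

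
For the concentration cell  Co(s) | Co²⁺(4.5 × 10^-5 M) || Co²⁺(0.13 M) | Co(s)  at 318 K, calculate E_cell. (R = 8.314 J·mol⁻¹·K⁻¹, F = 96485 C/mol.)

Both half-cells are Co²⁺/Co, so E°_cell = 0. The concentrated side is the cathode; the cell reaction moves Co²⁺ from high to low concentration with n = 2.
Q = [Co²⁺]_dilute/[Co²⁺]_conc = 4.5 × 10^-5/0.13 = 3.46 × 10^-4.
E = 0 − (RT/nF) ln Q = −((8.314×318)/(2×96485))(-7.969) = 0.1092 V.

0.11 V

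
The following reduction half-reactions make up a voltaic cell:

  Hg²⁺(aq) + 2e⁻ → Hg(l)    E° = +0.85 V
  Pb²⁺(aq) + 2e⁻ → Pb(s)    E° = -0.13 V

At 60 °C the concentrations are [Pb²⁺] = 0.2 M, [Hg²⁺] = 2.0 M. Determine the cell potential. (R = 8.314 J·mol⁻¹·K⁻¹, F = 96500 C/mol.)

The Hg²⁺/Hg couple has the higher reduction potential and acts as the cathode, so E°_cell = +0.85 − (-0.13) = 0.98 V.
Balancing electrons gives n = 2; the reaction quotient is Q = [Pb²⁺]/[Hg²⁺] = 0.100.
E = E° − (RT/nF) ln Q = 0.98 − (8.314×333)/(2×96500) × (-2.303) = 0.980 + 0.033 = 1.013 V.

1.01 V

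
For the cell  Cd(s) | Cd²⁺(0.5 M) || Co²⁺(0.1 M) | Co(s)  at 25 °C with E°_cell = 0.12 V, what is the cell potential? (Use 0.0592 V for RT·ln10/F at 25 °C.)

0.099 V

Balancing electrons gives n = 2; the reaction quotient is Q = [Cd²⁺]/[Co²⁺] = 5.00.
At 25 °C, E = E° − (0.0592/n) log Q = 0.12 − (0.0592/2)(0.699) = 0.120 − 0.021 = 0.099 V.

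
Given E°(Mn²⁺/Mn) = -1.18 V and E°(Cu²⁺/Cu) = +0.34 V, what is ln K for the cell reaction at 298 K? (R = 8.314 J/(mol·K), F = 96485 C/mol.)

E°_cell = +0.34 − (-1.18) = 1.52 V, with n = 2 electrons transferred.
At equilibrium E = 0, so the Nernst equation gives ln K = nFE°/RT = (2)(96485)(1.52)/((8.314)(298)) = 118.39.

ln K = 118.4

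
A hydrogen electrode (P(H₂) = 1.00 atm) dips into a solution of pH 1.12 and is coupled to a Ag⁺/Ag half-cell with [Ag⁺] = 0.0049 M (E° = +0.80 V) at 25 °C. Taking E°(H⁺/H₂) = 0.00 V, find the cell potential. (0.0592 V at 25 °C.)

0.73 V

The Ag⁺/Ag couple is the cathode, so E°_cell = 0.80 V; n = 2.
[H⁺] = 10^(−1.12) = 0.076 M, and Q = [H⁺]^2 / ([Ag⁺]^2·P(H₂)) = 240.
E = E° − (0.0592/2) log Q = 0.80 − (0.0592/2)(2.380) = 0.730 V.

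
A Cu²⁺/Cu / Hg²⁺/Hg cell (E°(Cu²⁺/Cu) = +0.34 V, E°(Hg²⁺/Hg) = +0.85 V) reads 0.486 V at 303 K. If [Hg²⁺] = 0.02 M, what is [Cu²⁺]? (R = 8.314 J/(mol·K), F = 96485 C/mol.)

From the Nernst equation, ln Q = nF(E° − E)/RT = 2×96485×(0.51 − 0.486)/(8.314×303) = 1.838, so Q = 6.29.
With Q = [Cu²⁺]/[Hg²⁺] and the known concentrations, [Cu²⁺] in the numerator gives [Cu²⁺] = 0.13 M.

0.13 M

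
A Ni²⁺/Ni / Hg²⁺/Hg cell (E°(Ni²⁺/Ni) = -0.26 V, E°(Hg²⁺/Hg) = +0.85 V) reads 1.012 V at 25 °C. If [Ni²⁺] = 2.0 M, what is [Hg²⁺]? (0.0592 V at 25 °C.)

9.8 × 10^-4 M

From the Nernst equation, log Q = n(E° − E)/0.0592 = 2(1.11 − 1.012)/0.0592 = 3.311, so Q = 2050.
With Q = [Ni²⁺]/[Hg²⁺] and the known concentrations, [Hg²⁺] in the denominator gives [Hg²⁺] = 9.8 × 10^-4 M.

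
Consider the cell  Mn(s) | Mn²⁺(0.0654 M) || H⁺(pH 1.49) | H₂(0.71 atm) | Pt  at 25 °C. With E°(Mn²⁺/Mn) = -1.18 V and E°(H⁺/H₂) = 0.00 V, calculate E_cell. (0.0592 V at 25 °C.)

1.13 V

The hydrogen couple is the cathode, so E°_cell = 1.18 V; n = 2.
[H⁺] = 10^(−1.49) = 0.032 M, and Q = [Mn²⁺]·P(H₂) / [H⁺]^2 = 44.3.
E = E° − (0.0592/2) log Q = 1.18 − (0.0592/2)(1.647) = 1.131 V.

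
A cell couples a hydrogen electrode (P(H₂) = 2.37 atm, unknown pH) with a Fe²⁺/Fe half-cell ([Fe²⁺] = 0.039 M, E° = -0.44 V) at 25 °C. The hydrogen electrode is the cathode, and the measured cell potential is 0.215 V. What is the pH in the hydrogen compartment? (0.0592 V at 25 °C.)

pH = 4.32

E°_cell = 0.44 V and n = 2.
log Q = n(E° − E)/0.0592 = 2×(0.44 − 0.215)/0.0592 = 7.601.
With Q = [Fe²⁺]·P(H₂) / [H⁺]^2, solving for [H⁺] gives log[H⁺] = -4.318, so pH = 4.32.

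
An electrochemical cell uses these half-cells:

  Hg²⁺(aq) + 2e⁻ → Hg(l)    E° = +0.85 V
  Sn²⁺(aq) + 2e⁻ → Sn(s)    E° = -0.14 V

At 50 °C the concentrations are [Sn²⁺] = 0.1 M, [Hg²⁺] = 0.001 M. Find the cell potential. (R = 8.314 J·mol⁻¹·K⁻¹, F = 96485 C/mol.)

The Hg²⁺/Hg couple has the higher reduction potential and acts as the cathode, so E°_cell = +0.85 − (-0.14) = 0.99 V.
Balancing electrons gives n = 2; the reaction quotient is Q = [Sn²⁺]/[Hg²⁺] = 100.
E = E° − (RT/nF) ln Q = 0.99 − (8.314×323)/(2×96485) × (4.605) = 0.990 − 0.064 = 0.926 V.

0.926 V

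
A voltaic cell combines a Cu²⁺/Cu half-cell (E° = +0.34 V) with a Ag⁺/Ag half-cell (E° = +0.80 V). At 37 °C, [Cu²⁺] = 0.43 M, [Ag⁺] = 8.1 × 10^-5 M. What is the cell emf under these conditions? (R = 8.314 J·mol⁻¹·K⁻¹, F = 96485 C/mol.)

0.220 V

The Ag⁺/Ag couple has the higher reduction potential and acts as the cathode, so E°_cell = +0.80 − (+0.34) = 0.46 V.
Balancing electrons gives n = 2; the reaction quotient is Q = [Cu²⁺]/[Ag⁺]^2 = 6.55 × 10^7.
E = E° − (RT/nF) ln Q = 0.46 − (8.314×310)/(2×96485) × (17.998) = 0.460 − 0.240 = 0.220 V.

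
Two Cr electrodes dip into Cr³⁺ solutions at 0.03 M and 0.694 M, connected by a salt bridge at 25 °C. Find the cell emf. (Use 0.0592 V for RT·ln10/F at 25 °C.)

Both half-cells are Cr³⁺/Cr, so E°_cell = 0. The concentrated side is the cathode; the cell reaction moves Cr³⁺ from high to low concentration with n = 3.
Q = [Cr³⁺]_dilute/[Cr³⁺]_conc = 0.03/0.694 = 0.0432.
E = 0 − (0.0592/3) log Q = −(0.0592/3)(-1.364) = 0.0269 V.

0.027 V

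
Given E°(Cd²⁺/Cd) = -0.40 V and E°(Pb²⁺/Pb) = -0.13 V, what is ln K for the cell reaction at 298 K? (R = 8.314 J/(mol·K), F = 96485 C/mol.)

E°_cell = -0.13 − (-0.40) = 0.27 V, with n = 2 electrons transferred.
At equilibrium E = 0, so the Nernst equation gives ln K = nFE°/RT = (2)(96485)(0.27)/((8.314)(298)) = 21.03.

ln K = 21.0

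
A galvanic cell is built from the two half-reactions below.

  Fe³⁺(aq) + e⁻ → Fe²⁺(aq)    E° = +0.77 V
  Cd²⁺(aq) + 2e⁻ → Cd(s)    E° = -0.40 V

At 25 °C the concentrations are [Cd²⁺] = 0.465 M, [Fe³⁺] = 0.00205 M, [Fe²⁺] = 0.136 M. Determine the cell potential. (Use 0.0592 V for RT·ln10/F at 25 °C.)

1.07 V

The Fe³⁺/Fe²⁺ couple has the higher reduction potential and acts as the cathode, so E°_cell = +0.77 − (-0.40) = 1.17 V.
Balancing electrons gives n = 2; the reaction quotient is Q = [Cd²⁺]·[Fe²⁺]^2/[Fe³⁺]^2 = 2050.
At 25 °C, E = E° − (0.0592/n) log Q = 1.17 − (0.0592/2)(3.311) = 1.170 − 0.098 = 1.072 V.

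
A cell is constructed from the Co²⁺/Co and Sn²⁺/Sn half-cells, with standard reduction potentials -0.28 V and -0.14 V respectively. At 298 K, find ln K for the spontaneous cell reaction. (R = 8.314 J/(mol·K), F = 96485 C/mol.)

E°_cell = -0.14 − (-0.28) = 0.14 V, with n = 2 electrons transferred.
At equilibrium E = 0, so the Nernst equation gives ln K = nFE°/RT = (2)(96485)(0.14)/((8.314)(298)) = 10.90.

ln K = 10.9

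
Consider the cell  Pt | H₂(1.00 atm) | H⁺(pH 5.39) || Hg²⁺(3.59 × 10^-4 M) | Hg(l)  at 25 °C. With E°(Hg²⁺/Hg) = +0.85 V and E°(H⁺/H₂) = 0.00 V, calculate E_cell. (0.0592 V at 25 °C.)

The Hg²⁺/Hg couple is the cathode, so E°_cell = 0.85 V; n = 2.
[H⁺] = 10^(−5.39) = 4.1 × 10^-6 M, and Q = [H⁺]^2 / ([Hg²⁺]·P(H₂)) = 4.62 × 10^-8.
E = E° − (0.0592/2) log Q = 0.85 − (0.0592/2)(-7.335) = 1.067 V.

1.07 V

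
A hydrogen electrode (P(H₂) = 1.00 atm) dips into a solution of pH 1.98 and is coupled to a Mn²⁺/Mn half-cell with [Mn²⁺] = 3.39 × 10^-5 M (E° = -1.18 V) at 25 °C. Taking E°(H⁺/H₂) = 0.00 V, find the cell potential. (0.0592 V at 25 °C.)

The hydrogen couple is the cathode, so E°_cell = 1.18 V; n = 2.
[H⁺] = 10^(−1.98) = 0.010 M, and Q = [Mn²⁺]·P(H₂) / [H⁺]^2 = 0.309.
E = E° − (0.0592/2) log Q = 1.18 − (0.0592/2)(-0.510) = 1.195 V.

1.20 V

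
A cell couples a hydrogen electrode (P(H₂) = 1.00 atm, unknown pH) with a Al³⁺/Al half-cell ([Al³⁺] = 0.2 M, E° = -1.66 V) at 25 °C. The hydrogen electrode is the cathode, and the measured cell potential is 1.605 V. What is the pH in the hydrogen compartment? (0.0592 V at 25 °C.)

pH = 1.16

E°_cell = 1.66 V and n = 6.
log Q = n(E° − E)/0.0592 = 6×(1.66 − 1.605)/0.0592 = 5.574.
With Q = [Al³⁺]^2·P(H₂)^3 / [H⁺]^6, solving for [H⁺] gives log[H⁺] = -1.162, so pH = 1.16.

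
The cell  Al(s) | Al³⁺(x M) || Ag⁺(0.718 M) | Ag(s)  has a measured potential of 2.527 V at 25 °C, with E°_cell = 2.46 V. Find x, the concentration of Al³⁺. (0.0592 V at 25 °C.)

From the Nernst equation, log Q = n(E° − E)/0.0592 = 3(2.46 − 2.527)/0.0592 = -3.395, so Q = 4.02 × 10^-4.
With Q = [Al³⁺]/[Ag⁺]^3 and the known concentrations, [Al³⁺] in the numerator gives [Al³⁺] = 1.5 × 10^-4 M.

1.5 × 10^-4 M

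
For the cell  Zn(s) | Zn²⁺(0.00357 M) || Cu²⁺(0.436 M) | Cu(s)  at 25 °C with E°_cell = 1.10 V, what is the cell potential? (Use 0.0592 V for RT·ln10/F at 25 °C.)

1.16 V

Balancing electrons gives n = 2; the reaction quotient is Q = [Zn²⁺]/[Cu²⁺] = 0.00819.
At 25 °C, E = E° − (0.0592/n) log Q = 1.10 − (0.0592/2)(-2.087) = 1.100 + 0.062 = 1.162 V.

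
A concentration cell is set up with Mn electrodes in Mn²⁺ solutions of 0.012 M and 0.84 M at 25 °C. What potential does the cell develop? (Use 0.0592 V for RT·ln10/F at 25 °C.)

Both half-cells are Mn²⁺/Mn, so E°_cell = 0. The concentrated side is the cathode; the cell reaction moves Mn²⁺ from high to low concentration with n = 2.
Q = [Mn²⁺]_dilute/[Mn²⁺]_conc = 0.012/0.84 = 0.0143.
E = 0 − (0.0592/2) log Q = −(0.0592/2)(-1.845) = 0.0546 V.

0.055 V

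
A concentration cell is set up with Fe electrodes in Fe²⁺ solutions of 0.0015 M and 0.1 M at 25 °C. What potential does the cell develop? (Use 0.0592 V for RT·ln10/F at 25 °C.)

0.054 V

Both half-cells are Fe²⁺/Fe, so E°_cell = 0. The concentrated side is the cathode; the cell reaction moves Fe²⁺ from high to low concentration with n = 2.
Q = [Fe²⁺]_dilute/[Fe²⁺]_conc = 0.0015/0.1 = 0.0150.
E = 0 − (0.0592/2) log Q = −(0.0592/2)(-1.824) = 0.0540 V.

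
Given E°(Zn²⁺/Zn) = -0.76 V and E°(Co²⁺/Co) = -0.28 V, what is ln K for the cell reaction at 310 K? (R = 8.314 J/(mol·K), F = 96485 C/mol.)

E°_cell = -0.28 − (-0.76) = 0.48 V, with n = 2 electrons transferred.
At equilibrium E = 0, so the Nernst equation gives ln K = nFE°/RT = (2)(96485)(0.48)/((8.314)(310)) = 35.94.

ln K = 35.9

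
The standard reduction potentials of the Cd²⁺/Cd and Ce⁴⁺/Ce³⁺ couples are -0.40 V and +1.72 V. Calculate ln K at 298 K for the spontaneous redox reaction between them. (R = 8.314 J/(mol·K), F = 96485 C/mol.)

E°_cell = +1.72 − (-0.40) = 2.12 V, with n = 2 electrons transferred.
At equilibrium E = 0, so the Nernst equation gives ln K = nFE°/RT = (2)(96485)(2.12)/((8.314)(298)) = 165.12.

ln K = 165.1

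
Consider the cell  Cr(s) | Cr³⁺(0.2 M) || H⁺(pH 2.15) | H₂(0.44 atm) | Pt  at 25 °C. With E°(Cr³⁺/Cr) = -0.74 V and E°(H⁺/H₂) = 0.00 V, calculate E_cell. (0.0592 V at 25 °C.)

0.64 V

The hydrogen couple is the cathode, so E°_cell = 0.74 V; n = 6.
[H⁺] = 10^(−2.15) = 0.0071 M, and Q = [Cr³⁺]^2·P(H₂)^3 / [H⁺]^6 = 2.71 × 10^10.
E = E° − (0.0592/6) log Q = 0.74 − (0.0592/6)(10.432) = 0.637 V.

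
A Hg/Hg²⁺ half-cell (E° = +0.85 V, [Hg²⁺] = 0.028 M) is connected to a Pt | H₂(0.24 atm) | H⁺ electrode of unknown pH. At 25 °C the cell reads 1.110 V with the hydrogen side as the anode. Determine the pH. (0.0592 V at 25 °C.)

E°_cell = 0.85 V and n = 2.
log Q = n(E° − E)/0.0592 = 2×(0.85 − 1.110)/0.0592 = -8.784.
With Q = [H⁺]^2 / ([Hg²⁺]·P(H₂)), solving for [H⁺] gives log[H⁺] = -5.478, so pH = 5.48.

pH = 5.48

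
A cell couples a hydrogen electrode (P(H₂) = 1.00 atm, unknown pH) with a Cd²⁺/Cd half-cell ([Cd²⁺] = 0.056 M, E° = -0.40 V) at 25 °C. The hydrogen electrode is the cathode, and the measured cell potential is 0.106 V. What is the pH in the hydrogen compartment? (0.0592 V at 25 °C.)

E°_cell = 0.40 V and n = 2.
log Q = n(E° − E)/0.0592 = 2×(0.40 − 0.106)/0.0592 = 9.932.
With Q = [Cd²⁺]·P(H₂) / [H⁺]^2, solving for [H⁺] gives log[H⁺] = -5.592, so pH = 5.59.

pH = 5.59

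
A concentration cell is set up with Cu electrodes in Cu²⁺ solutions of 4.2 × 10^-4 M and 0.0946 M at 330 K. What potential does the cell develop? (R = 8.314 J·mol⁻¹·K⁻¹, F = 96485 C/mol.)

0.077 V

Both half-cells are Cu²⁺/Cu, so E°_cell = 0. The concentrated side is the cathode; the cell reaction moves Cu²⁺ from high to low concentration with n = 2.
Q = [Cu²⁺]_dilute/[Cu²⁺]_conc = 4.2 × 10^-4/0.0946 = 0.00444.
E = 0 − (RT/nF) ln Q = −((8.314×330)/(2×96485))(-5.417) = 0.0770 V.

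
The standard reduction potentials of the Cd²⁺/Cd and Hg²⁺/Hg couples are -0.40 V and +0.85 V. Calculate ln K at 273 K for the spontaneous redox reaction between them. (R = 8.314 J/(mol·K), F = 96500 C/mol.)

E°_cell = +0.85 − (-0.40) = 1.25 V, with n = 2 electrons transferred.
At equilibrium E = 0, so the Nernst equation gives ln K = nFE°/RT = (2)(96500)(1.25)/((8.314)(273)) = 106.29.

ln K = 106.3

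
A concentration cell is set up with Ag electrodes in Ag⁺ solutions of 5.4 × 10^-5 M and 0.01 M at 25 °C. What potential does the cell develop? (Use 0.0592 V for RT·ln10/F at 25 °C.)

0.13 V

Both half-cells are Ag⁺/Ag, so E°_cell = 0. The concentrated side is the cathode; the cell reaction moves Ag⁺ from high to low concentration with n = 1.
Q = [Ag⁺]_dilute/[Ag⁺]_conc = 5.4 × 10^-5/0.01 = 0.00540.
E = 0 − (0.0592/1) log Q = −(0.0592/1)(-2.268) = 0.1343 V.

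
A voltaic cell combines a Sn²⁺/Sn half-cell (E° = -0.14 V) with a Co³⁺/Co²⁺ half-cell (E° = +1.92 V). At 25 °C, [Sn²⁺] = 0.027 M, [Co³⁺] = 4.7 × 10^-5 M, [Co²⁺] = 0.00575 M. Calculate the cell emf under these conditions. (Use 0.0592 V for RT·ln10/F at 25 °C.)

The Co³⁺/Co²⁺ couple has the higher reduction potential and acts as the cathode, so E°_cell = +1.92 − (-0.14) = 2.06 V.
Balancing electrons gives n = 2; the reaction quotient is Q = [Sn²⁺]·[Co²⁺]^2/[Co³⁺]^2 = 404.
At 25 °C, E = E° − (0.0592/n) log Q = 2.06 − (0.0592/2)(2.607) = 2.060 − 0.077 = 1.983 V.

1.98 V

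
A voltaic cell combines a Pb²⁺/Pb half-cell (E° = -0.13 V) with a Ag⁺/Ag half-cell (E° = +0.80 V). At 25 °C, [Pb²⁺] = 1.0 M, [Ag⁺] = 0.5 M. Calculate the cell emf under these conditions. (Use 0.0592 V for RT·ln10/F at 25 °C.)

0.912 V

The Ag⁺/Ag couple has the higher reduction potential and acts as the cathode, so E°_cell = +0.80 − (-0.13) = 0.93 V.
Balancing electrons gives n = 2; the reaction quotient is Q = [Pb²⁺]/[Ag⁺]^2 = 4.00.
At 25 °C, E = E° − (0.0592/n) log Q = 0.93 − (0.0592/2)(0.602) = 0.930 − 0.018 = 0.912 V.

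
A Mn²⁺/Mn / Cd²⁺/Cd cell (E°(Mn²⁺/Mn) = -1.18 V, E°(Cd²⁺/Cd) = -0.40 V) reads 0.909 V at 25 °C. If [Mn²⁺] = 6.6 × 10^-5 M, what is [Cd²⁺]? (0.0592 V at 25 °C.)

From the Nernst equation, log Q = n(E° − E)/0.0592 = 2(0.78 − 0.909)/0.0592 = -4.358, so Q = 4.38 × 10^-5.
With Q = [Mn²⁺]/[Cd²⁺] and the known concentrations, [Cd²⁺] in the denominator gives [Cd²⁺] = 1.5 M.

1.5 M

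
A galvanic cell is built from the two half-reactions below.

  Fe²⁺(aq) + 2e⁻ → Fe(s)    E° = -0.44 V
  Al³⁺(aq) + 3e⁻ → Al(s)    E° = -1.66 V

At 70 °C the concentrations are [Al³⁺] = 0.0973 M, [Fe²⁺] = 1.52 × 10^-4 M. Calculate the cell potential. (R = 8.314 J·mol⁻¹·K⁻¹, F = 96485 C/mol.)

1.11 V

The Fe²⁺/Fe couple has the higher reduction potential and acts as the cathode, so E°_cell = -0.44 − (-1.66) = 1.22 V.
Balancing electrons gives n = 6; the reaction quotient is Q = [Al³⁺]^2/[Fe²⁺]^3 = 2.7 × 10^9.
E = E° − (RT/nF) ln Q = 1.22 − (8.314×343)/(6×96485) × (21.715) = 1.220 − 0.107 = 1.113 V.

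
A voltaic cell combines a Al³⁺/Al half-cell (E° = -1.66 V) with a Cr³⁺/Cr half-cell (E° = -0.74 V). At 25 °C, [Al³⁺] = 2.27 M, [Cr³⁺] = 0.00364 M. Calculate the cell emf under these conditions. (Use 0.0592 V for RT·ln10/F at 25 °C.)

0.865 V

The Cr³⁺/Cr couple has the higher reduction potential and acts as the cathode, so E°_cell = -0.74 − (-1.66) = 0.92 V.
Balancing electrons gives n = 3; the reaction quotient is Q = [Al³⁺]/[Cr³⁺] = 624.
At 25 °C, E = E° − (0.0592/n) log Q = 0.92 − (0.0592/3)(2.795) = 0.920 − 0.055 = 0.865 V.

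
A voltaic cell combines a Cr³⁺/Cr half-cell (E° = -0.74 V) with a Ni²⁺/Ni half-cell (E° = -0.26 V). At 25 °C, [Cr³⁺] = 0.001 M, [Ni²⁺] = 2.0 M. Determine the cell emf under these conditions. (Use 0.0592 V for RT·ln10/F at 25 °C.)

The Ni²⁺/Ni couple has the higher reduction potential and acts as the cathode, so E°_cell = -0.26 − (-0.74) = 0.48 V.
Balancing electrons gives n = 6; the reaction quotient is Q = [Cr³⁺]^2/[Ni²⁺]^3 = 1.25 × 10^-7.
At 25 °C, E = E° − (0.0592/n) log Q = 0.48 − (0.0592/6)(-6.903) = 0.480 + 0.068 = 0.548 V.

0.548 V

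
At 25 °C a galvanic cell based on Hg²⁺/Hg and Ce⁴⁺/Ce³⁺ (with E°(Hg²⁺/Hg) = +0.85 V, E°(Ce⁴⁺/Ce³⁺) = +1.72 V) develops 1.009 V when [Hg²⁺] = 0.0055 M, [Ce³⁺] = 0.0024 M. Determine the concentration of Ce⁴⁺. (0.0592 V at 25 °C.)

From the Nernst equation, log Q = n(E° − E)/0.0592 = 2(0.87 − 1.009)/0.0592 = -4.696, so Q = 2.01 × 10^-5.
With Q = [Hg²⁺]·[Ce³⁺]^2/[Ce⁴⁺]^2 and the known concentrations, [Ce⁴⁺]^2 in the denominator gives [Ce⁴⁺] = 0.04 M.

0.04 M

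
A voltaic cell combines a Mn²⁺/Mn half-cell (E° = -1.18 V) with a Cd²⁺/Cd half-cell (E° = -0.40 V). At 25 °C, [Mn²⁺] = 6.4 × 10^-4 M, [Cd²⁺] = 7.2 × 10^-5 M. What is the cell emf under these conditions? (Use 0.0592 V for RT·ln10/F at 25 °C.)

0.752 V

The Cd²⁺/Cd couple has the higher reduction potential and acts as the cathode, so E°_cell = -0.40 − (-1.18) = 0.78 V.
Balancing electrons gives n = 2; the reaction quotient is Q = [Mn²⁺]/[Cd²⁺] = 8.89.
At 25 °C, E = E° − (0.0592/n) log Q = 0.78 − (0.0592/2)(0.949) = 0.780 − 0.028 = 0.752 V.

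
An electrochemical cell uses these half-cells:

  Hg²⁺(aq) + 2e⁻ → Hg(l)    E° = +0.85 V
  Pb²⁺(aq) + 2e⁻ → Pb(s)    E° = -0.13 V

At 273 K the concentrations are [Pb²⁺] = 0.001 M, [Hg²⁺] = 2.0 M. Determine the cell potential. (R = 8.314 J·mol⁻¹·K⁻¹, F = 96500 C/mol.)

The Hg²⁺/Hg couple has the higher reduction potential and acts as the cathode, so E°_cell = +0.85 − (-0.13) = 0.98 V.
Balancing electrons gives n = 2; the reaction quotient is Q = [Pb²⁺]/[Hg²⁺] = 5 × 10^-4.
E = E° − (RT/nF) ln Q = 0.98 − (8.314×273)/(2×96500) × (-7.601) = 0.980 + 0.089 = 1.069 V.

1.07 V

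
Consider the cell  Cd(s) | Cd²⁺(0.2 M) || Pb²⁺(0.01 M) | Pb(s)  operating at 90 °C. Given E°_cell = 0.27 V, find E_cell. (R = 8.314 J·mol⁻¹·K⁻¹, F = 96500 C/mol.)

Balancing electrons gives n = 2; the reaction quotient is Q = [Cd²⁺]/[Pb²⁺] = 20.0.
E = E° − (RT/nF) ln Q = 0.27 − (8.314×363)/(2×96500) × (2.996) = 0.270 − 0.047 = 0.223 V.

0.223 V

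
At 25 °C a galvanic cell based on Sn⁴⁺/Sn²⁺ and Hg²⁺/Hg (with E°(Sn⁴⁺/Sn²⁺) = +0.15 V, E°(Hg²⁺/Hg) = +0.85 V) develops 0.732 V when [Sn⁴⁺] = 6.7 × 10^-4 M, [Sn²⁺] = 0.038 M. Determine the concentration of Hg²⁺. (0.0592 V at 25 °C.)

0.21 M

From the Nernst equation, log Q = n(E° − E)/0.0592 = 2(0.70 − 0.732)/0.0592 = -1.081, so Q = 0.0830.
With Q = [Sn⁴⁺]/([Sn²⁺]·[Hg²⁺]) and the known concentrations, [Hg²⁺] in the denominator gives [Hg²⁺] = 0.21 M.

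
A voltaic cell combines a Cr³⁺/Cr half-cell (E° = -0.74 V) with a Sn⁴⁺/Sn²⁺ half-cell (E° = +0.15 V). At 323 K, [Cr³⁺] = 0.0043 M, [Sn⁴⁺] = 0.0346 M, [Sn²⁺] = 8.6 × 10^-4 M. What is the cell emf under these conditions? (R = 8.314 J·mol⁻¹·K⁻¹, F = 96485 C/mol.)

0.992 V

The Sn⁴⁺/Sn²⁺ couple has the higher reduction potential and acts as the cathode, so E°_cell = +0.15 − (-0.74) = 0.89 V.
Balancing electrons gives n = 6; the reaction quotient is Q = [Cr³⁺]^2·[Sn²⁺]^3/[Sn⁴⁺]^3 = 2.84 × 10^-10.
E = E° − (RT/nF) ln Q = 0.89 − (8.314×323)/(6×96485) × (-21.982) = 0.890 + 0.102 = 0.992 V.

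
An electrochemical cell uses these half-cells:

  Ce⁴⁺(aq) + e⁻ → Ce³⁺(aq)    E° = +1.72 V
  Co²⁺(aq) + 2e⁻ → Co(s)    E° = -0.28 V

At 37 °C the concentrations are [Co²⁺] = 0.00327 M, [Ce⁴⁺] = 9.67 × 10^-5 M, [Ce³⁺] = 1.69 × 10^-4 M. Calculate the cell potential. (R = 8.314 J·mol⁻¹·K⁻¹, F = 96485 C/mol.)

The Ce⁴⁺/Ce³⁺ couple has the higher reduction potential and acts as the cathode, so E°_cell = +1.72 − (-0.28) = 2.00 V.
Balancing electrons gives n = 2; the reaction quotient is Q = [Co²⁺]·[Ce³⁺]^2/[Ce⁴⁺]^2 = 0.00999.
E = E° − (RT/nF) ln Q = 2.00 − (8.314×310)/(2×96485) × (-4.606) = 2.000 + 0.062 = 2.062 V.

2.06 V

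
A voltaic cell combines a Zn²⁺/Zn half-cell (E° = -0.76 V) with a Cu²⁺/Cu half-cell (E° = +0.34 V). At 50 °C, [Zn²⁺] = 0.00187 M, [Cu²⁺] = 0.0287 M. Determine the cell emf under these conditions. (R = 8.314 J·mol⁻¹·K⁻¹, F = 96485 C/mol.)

The Cu²⁺/Cu couple has the higher reduction potential and acts as the cathode, so E°_cell = +0.34 − (-0.76) = 1.10 V.
Balancing electrons gives n = 2; the reaction quotient is Q = [Zn²⁺]/[Cu²⁺] = 0.0652.
E = E° − (RT/nF) ln Q = 1.10 − (8.314×323)/(2×96485) × (-2.731) = 1.100 + 0.038 = 1.138 V.

1.14 V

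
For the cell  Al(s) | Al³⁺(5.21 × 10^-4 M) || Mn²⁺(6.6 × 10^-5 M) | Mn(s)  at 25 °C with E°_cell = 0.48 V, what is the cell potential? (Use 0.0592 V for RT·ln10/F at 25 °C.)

Balancing electrons gives n = 6; the reaction quotient is Q = [Al³⁺]^2/[Mn²⁺]^3 = 9.44 × 10^5.
At 25 °C, E = E° − (0.0592/n) log Q = 0.48 − (0.0592/6)(5.975) = 0.480 − 0.059 = 0.421 V.

0.421 V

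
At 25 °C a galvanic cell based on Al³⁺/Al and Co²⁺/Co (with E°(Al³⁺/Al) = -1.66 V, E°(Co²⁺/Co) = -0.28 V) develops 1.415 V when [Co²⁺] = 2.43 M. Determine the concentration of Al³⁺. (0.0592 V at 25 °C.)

0.064 M

From the Nernst equation, log Q = n(E° − E)/0.0592 = 6(1.38 − 1.415)/0.0592 = -3.547, so Q = 2.84 × 10^-4.
With Q = [Al³⁺]^2/[Co²⁺]^3 and the known concentrations, [Al³⁺]^2 in the numerator gives [Al³⁺] = 0.064 M.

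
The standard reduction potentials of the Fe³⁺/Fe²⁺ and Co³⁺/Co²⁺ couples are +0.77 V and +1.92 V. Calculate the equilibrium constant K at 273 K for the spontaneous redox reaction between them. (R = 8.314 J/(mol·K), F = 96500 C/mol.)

1.7 × 10^21

E°_cell = +1.92 − (+0.77) = 1.15 V, with n = 1 electron transferred.
At equilibrium E = 0, so the Nernst equation gives ln K = nFE°/RT = (1)(96500)(1.15)/((8.314)(273)) = 48.89.
K = e^48.89 = 1.7 × 10^21.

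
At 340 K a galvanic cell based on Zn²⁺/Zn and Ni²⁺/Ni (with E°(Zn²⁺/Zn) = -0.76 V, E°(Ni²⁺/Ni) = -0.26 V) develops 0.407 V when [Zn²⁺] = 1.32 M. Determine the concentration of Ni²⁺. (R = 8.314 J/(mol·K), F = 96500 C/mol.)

From the Nernst equation, ln Q = nF(E° − E)/RT = 2×96500×(0.50 − 0.407)/(8.314×340) = 6.350, so Q = 572.
With Q = [Zn²⁺]/[Ni²⁺] and the known concentrations, [Ni²⁺] in the denominator gives [Ni²⁺] = 0.0023 M.

0.0023 M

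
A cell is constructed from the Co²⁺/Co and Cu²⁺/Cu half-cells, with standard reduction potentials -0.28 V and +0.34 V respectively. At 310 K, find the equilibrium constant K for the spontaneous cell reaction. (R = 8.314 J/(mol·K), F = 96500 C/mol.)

E°_cell = +0.34 − (-0.28) = 0.62 V, with n = 2 electrons transferred.
At equilibrium E = 0, so the Nernst equation gives ln K = nFE°/RT = (2)(96500)(0.62)/((8.314)(310)) = 46.43.
K = e^46.43 = 1.5 × 10^20.

1.5 × 10^20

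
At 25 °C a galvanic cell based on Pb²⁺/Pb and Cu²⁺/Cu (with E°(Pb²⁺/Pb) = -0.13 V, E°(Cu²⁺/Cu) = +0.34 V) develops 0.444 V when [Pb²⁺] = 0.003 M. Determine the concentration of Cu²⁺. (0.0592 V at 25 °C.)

From the Nernst equation, log Q = n(E° − E)/0.0592 = 2(0.47 − 0.444)/0.0592 = 0.878, so Q = 7.56.
With Q = [Pb²⁺]/[Cu²⁺] and the known concentrations, [Cu²⁺] in the denominator gives [Cu²⁺] = 4 × 10^-4 M.

4 × 10^-4 M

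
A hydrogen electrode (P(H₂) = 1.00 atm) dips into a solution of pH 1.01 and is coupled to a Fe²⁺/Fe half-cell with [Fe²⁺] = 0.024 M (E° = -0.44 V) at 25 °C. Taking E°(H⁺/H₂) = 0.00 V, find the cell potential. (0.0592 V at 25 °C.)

The hydrogen couple is the cathode, so E°_cell = 0.44 V; n = 2.
[H⁺] = 10^(−1.01) = 0.098 M, and Q = [Fe²⁺]·P(H₂) / [H⁺]^2 = 2.51.
E = E° − (0.0592/2) log Q = 0.44 − (0.0592/2)(0.400) = 0.428 V.

0.43 V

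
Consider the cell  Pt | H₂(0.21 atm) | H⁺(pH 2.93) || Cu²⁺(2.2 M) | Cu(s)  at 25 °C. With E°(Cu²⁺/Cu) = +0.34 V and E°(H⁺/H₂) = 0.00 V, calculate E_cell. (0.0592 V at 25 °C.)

The Cu²⁺/Cu couple is the cathode, so E°_cell = 0.34 V; n = 2.
[H⁺] = 10^(−2.93) = 0.0012 M, and Q = [H⁺]^2 / ([Cu²⁺]·P(H₂)) = 2.99 × 10^-6.
E = E° − (0.0592/2) log Q = 0.34 − (0.0592/2)(-5.525) = 0.504 V.

0.50 V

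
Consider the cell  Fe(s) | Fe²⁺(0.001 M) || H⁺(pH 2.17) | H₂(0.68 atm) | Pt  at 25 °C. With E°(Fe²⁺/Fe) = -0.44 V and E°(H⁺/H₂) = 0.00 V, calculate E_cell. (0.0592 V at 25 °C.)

0.41 V

The hydrogen couple is the cathode, so E°_cell = 0.44 V; n = 2.
[H⁺] = 10^(−2.17) = 0.0068 M, and Q = [Fe²⁺]·P(H₂) / [H⁺]^2 = 14.9.
E = E° − (0.0592/2) log Q = 0.44 − (0.0592/2)(1.173) = 0.405 V.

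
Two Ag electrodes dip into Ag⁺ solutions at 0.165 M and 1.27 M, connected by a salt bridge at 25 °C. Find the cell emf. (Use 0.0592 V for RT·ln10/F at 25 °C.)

0.052 V

Both half-cells are Ag⁺/Ag, so E°_cell = 0. The concentrated side is the cathode; the cell reaction moves Ag⁺ from high to low concentration with n = 1.
Q = [Ag⁺]_dilute/[Ag⁺]_conc = 0.165/1.27 = 0.130.
E = 0 − (0.0592/1) log Q = −(0.0592/1)(-0.886) = 0.0525 V.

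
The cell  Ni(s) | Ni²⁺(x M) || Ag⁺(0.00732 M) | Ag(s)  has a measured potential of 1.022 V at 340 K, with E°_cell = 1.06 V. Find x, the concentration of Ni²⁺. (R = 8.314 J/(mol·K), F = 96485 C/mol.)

7.2 × 10^-4 M

From the Nernst equation, ln Q = nF(E° − E)/RT = 2×96485×(1.06 − 1.022)/(8.314×340) = 2.594, so Q = 13.4.
With Q = [Ni²⁺]/[Ag⁺]^2 and the known concentrations, [Ni²⁺] in the numerator gives [Ni²⁺] = 7.2 × 10^-4 M.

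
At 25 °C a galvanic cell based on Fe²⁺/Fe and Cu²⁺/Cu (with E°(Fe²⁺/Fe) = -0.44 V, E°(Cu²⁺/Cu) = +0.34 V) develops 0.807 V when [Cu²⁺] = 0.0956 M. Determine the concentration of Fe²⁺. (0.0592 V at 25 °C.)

From the Nernst equation, log Q = n(E° − E)/0.0592 = 2(0.78 − 0.807)/0.0592 = -0.912, so Q = 0.122.
With Q = [Fe²⁺]/[Cu²⁺] and the known concentrations, [Fe²⁺] in the numerator gives [Fe²⁺] = 0.012 M.

0.012 M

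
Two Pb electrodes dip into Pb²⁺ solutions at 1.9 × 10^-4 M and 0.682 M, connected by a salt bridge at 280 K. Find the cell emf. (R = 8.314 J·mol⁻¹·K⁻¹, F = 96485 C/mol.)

Both half-cells are Pb²⁺/Pb, so E°_cell = 0. The concentrated side is the cathode; the cell reaction moves Pb²⁺ from high to low concentration with n = 2.
Q = [Pb²⁺]_dilute/[Pb²⁺]_conc = 1.9 × 10^-4/0.682 = 2.79 × 10^-4.
E = 0 − (RT/nF) ln Q = −((8.314×280)/(2×96485))(-8.186) = 0.0988 V.

0.099 V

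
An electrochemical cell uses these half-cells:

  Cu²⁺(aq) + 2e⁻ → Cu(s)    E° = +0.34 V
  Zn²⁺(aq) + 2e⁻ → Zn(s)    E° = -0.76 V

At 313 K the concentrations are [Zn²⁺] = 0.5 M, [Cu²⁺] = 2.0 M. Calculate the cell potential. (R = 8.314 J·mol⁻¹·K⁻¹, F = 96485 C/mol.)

1.12 V

The Cu²⁺/Cu couple has the higher reduction potential and acts as the cathode, so E°_cell = +0.34 − (-0.76) = 1.10 V.
Balancing electrons gives n = 2; the reaction quotient is Q = [Zn²⁺]/[Cu²⁺] = 0.250.
E = E° − (RT/nF) ln Q = 1.10 − (8.314×313)/(2×96485) × (-1.386) = 1.100 + 0.019 = 1.119 V.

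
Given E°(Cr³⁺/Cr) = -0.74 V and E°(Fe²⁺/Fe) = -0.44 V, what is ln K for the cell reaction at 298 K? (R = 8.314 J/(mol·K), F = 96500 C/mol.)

E°_cell = -0.44 − (-0.74) = 0.30 V, with n = 6 electrons transferred.
At equilibrium E = 0, so the Nernst equation gives ln K = nFE°/RT = (6)(96500)(0.30)/((8.314)(298)) = 70.11.

ln K = 70.1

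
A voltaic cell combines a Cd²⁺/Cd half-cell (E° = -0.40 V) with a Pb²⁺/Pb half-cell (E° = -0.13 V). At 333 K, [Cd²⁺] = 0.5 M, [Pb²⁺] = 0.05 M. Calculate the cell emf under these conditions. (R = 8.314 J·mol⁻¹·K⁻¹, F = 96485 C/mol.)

The Pb²⁺/Pb couple has the higher reduction potential and acts as the cathode, so E°_cell = -0.13 − (-0.40) = 0.27 V.
Balancing electrons gives n = 2; the reaction quotient is Q = [Cd²⁺]/[Pb²⁺] = 10.0.
E = E° − (RT/nF) ln Q = 0.27 − (8.314×333)/(2×96485) × (2.303) = 0.270 − 0.033 = 0.237 V.

0.237 V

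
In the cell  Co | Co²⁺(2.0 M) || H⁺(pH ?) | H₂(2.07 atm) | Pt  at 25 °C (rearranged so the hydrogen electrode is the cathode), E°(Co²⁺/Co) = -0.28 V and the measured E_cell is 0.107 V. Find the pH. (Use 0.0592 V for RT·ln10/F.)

E°_cell = 0.28 V and n = 2.
log Q = n(E° − E)/0.0592 = 2×(0.28 − 0.107)/0.0592 = 5.845.
With Q = [Co²⁺]·P(H₂) / [H⁺]^2, solving for [H⁺] gives log[H⁺] = -2.614, so pH = 2.61.

pH = 2.61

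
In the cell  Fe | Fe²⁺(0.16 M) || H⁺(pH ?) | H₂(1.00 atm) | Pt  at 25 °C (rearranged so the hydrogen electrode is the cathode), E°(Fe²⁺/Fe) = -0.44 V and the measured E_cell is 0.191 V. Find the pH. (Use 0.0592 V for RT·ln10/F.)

pH = 4.60

E°_cell = 0.44 V and n = 2.
log Q = n(E° − E)/0.0592 = 2×(0.44 − 0.191)/0.0592 = 8.412.
With Q = [Fe²⁺]·P(H₂) / [H⁺]^2, solving for [H⁺] gives log[H⁺] = -4.604, so pH = 4.60.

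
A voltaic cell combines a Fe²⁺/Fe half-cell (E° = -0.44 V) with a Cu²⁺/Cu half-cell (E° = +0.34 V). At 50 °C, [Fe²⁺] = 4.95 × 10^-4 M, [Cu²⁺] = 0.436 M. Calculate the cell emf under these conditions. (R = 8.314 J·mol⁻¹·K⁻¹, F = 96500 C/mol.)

The Cu²⁺/Cu couple has the higher reduction potential and acts as the cathode, so E°_cell = +0.34 − (-0.44) = 0.78 V.
Balancing electrons gives n = 2; the reaction quotient is Q = [Fe²⁺]/[Cu²⁺] = 0.00114.
E = E° − (RT/nF) ln Q = 0.78 − (8.314×323)/(2×96500) × (-6.781) = 0.780 + 0.094 = 0.874 V.

0.874 V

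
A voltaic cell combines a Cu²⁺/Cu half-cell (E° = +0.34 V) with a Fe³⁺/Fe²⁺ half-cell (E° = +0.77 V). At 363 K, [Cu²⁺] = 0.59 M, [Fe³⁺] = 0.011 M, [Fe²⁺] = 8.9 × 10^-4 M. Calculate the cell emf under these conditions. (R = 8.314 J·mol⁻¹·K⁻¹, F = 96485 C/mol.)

0.517 V

The Fe³⁺/Fe²⁺ couple has the higher reduction potential and acts as the cathode, so E°_cell = +0.77 − (+0.34) = 0.43 V.
Balancing electrons gives n = 2; the reaction quotient is Q = [Cu²⁺]·[Fe²⁺]^2/[Fe³⁺]^2 = 0.00386.
E = E° − (RT/nF) ln Q = 0.43 − (8.314×363)/(2×96485) × (-5.556) = 0.430 + 0.087 = 0.517 V.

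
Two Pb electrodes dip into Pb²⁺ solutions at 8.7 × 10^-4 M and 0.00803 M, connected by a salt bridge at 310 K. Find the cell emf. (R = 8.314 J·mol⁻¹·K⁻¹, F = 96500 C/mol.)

0.030 V

Both half-cells are Pb²⁺/Pb, so E°_cell = 0. The concentrated side is the cathode; the cell reaction moves Pb²⁺ from high to low concentration with n = 2.
Q = [Pb²⁺]_dilute/[Pb²⁺]_conc = 8.7 × 10^-4/0.00803 = 0.108.
E = 0 − (RT/nF) ln Q = −((8.314×310)/(2×96500))(-2.222) = 0.0297 V.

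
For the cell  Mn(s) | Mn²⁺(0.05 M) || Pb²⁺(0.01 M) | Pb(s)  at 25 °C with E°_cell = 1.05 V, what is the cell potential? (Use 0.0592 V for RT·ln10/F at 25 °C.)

1.03 V

Balancing electrons gives n = 2; the reaction quotient is Q = [Mn²⁺]/[Pb²⁺] = 5.00.
At 25 °C, E = E° − (0.0592/n) log Q = 1.05 − (0.0592/2)(0.699) = 1.050 − 0.021 = 1.029 V.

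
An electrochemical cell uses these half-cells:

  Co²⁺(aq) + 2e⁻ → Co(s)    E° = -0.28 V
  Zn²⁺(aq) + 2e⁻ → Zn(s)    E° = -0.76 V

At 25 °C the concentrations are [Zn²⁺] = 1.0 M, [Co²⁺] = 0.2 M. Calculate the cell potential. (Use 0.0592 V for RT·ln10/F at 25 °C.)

The Co²⁺/Co couple has the higher reduction potential and acts as the cathode, so E°_cell = -0.28 − (-0.76) = 0.48 V.
Balancing electrons gives n = 2; the reaction quotient is Q = [Zn²⁺]/[Co²⁺] = 5.00.
At 25 °C, E = E° − (0.0592/n) log Q = 0.48 − (0.0592/2)(0.699) = 0.480 − 0.021 = 0.459 V.

0.459 V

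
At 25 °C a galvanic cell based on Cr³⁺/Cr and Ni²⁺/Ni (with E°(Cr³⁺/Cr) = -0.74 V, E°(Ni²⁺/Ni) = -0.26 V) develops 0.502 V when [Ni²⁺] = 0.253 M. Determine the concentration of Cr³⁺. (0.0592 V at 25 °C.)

From the Nernst equation, log Q = n(E° − E)/0.0592 = 6(0.48 − 0.502)/0.0592 = -2.230, so Q = 0.00589.
With Q = [Cr³⁺]^2/[Ni²⁺]^3 and the known concentrations, [Cr³⁺]^2 in the numerator gives [Cr³⁺] = 0.0098 M.

0.0098 M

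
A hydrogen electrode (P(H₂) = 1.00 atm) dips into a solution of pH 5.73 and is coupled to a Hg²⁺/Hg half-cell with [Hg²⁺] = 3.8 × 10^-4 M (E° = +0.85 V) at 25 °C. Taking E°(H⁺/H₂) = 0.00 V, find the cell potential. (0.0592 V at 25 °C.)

1.09 V

The Hg²⁺/Hg couple is the cathode, so E°_cell = 0.85 V; n = 2.
[H⁺] = 10^(−5.73) = 1.9 × 10^-6 M, and Q = [H⁺]^2 / ([Hg²⁺]·P(H₂)) = 9.12 × 10^-9.
E = E° − (0.0592/2) log Q = 0.85 − (0.0592/2)(-8.040) = 1.088 V.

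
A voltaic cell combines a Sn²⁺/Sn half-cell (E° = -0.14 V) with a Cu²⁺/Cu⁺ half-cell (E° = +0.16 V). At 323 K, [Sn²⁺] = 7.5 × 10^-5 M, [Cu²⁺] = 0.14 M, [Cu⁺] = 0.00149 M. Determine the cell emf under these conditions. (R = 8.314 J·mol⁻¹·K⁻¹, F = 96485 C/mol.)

0.559 V

The Cu²⁺/Cu⁺ couple has the higher reduction potential and acts as the cathode, so E°_cell = +0.16 − (-0.14) = 0.30 V.
Balancing electrons gives n = 2; the reaction quotient is Q = [Sn²⁺]·[Cu⁺]^2/[Cu²⁺]^2 = 8.5 × 10^-9.
E = E° − (RT/nF) ln Q = 0.30 − (8.314×323)/(2×96485) × (-18.584) = 0.300 + 0.259 = 0.559 V.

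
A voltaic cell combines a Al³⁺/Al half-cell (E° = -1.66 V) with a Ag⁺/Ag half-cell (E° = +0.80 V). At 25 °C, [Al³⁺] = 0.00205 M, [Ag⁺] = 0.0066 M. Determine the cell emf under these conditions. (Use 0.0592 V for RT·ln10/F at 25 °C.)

The Ag⁺/Ag couple has the higher reduction potential and acts as the cathode, so E°_cell = +0.80 − (-1.66) = 2.46 V.
Balancing electrons gives n = 3; the reaction quotient is Q = [Al³⁺]/[Ag⁺]^3 = 7130.
At 25 °C, E = E° − (0.0592/n) log Q = 2.46 − (0.0592/3)(3.853) = 2.460 − 0.076 = 2.384 V.

2.38 V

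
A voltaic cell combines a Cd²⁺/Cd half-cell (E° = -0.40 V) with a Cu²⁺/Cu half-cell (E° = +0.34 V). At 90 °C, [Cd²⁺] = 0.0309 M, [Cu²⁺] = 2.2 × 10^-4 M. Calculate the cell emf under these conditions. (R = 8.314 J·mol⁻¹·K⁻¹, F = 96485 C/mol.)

0.663 V

The Cu²⁺/Cu couple has the higher reduction potential and acts as the cathode, so E°_cell = +0.34 − (-0.40) = 0.74 V.
Balancing electrons gives n = 2; the reaction quotient is Q = [Cd²⁺]/[Cu²⁺] = 140.
E = E° − (RT/nF) ln Q = 0.74 − (8.314×363)/(2×96485) × (4.945) = 0.740 − 0.077 = 0.663 V.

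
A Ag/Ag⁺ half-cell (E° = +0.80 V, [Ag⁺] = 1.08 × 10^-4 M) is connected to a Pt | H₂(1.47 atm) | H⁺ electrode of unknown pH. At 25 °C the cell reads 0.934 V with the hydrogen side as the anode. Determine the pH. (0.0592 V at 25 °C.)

E°_cell = 0.80 V and n = 2.
log Q = n(E° − E)/0.0592 = 2×(0.80 − 0.934)/0.0592 = -4.527.
With Q = [H⁺]^2 / ([Ag⁺]^2·P(H₂)), solving for [H⁺] gives log[H⁺] = -6.146, so pH = 6.15.

pH = 6.15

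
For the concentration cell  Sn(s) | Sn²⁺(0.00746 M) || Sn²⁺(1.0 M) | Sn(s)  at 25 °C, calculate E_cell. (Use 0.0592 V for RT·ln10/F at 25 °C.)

Both half-cells are Sn²⁺/Sn, so E°_cell = 0. The concentrated side is the cathode; the cell reaction moves Sn²⁺ from high to low concentration with n = 2.
Q = [Sn²⁺]_dilute/[Sn²⁺]_conc = 0.00746/1.0 = 0.00746.
E = 0 − (0.0592/2) log Q = −(0.0592/2)(-2.127) = 0.0630 V.

0.063 V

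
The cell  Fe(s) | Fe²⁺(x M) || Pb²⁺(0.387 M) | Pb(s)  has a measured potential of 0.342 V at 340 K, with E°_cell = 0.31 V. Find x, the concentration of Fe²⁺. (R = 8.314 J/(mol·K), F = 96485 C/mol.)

From the Nernst equation, ln Q = nF(E° − E)/RT = 2×96485×(0.31 − 0.342)/(8.314×340) = -2.184, so Q = 0.113.
With Q = [Fe²⁺]/[Pb²⁺] and the known concentrations, [Fe²⁺] in the numerator gives [Fe²⁺] = 0.044 M.

0.044 M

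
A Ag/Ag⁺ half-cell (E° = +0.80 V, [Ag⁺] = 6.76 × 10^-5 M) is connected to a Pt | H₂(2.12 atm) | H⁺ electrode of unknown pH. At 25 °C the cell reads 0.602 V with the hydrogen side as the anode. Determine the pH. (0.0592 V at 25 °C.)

E°_cell = 0.80 V and n = 2.
log Q = n(E° − E)/0.0592 = 2×(0.80 − 0.602)/0.0592 = 6.689.
With Q = [H⁺]^2 / ([Ag⁺]^2·P(H₂)), solving for [H⁺] gives log[H⁺] = -0.662, so pH = 0.66.

pH = 0.66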